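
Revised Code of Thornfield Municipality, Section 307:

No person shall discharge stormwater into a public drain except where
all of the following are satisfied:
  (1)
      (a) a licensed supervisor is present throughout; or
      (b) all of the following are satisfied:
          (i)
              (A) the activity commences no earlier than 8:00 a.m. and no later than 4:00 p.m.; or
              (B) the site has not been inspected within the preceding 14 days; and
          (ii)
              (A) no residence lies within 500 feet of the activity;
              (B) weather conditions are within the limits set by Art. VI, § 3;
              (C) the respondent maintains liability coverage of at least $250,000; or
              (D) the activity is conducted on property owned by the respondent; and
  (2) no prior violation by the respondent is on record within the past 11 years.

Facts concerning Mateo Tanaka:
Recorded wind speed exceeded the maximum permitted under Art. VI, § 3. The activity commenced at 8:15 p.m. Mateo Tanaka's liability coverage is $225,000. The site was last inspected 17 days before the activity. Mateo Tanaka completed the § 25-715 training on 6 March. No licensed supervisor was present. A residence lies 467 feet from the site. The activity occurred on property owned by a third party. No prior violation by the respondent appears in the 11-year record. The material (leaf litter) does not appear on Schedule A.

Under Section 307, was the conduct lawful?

No — unlawful.

(a) supervisor present — not satisfied.
(A) start within hours — not met.
(B) not (site inspected) — holds.
(i) = F OR T = true.
(A) no residence in 500 ft — not met.
(B) weather ok — not satisfied.
(C) coverage ≥ $250,000 — not met.
(D) own property — fails.
(ii): F OR F OR F OR F → false.
(b): T AND F → false.
(1): F OR F → false.
(2) no prior violation — satisfied.
Overall = F AND T = false.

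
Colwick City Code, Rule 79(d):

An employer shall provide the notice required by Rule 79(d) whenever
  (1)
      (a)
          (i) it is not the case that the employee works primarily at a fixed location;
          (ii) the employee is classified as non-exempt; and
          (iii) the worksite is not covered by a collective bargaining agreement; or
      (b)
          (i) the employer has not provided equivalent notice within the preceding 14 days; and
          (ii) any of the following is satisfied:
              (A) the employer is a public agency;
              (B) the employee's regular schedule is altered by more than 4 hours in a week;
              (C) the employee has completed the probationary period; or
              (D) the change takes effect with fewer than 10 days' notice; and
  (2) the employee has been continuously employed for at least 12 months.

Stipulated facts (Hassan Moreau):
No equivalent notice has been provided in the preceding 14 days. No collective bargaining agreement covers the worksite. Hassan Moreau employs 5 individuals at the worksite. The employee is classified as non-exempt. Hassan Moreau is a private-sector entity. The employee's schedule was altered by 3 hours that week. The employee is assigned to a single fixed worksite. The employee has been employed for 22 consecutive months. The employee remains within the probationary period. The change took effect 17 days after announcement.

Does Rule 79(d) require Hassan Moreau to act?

(i) not (fixed location) — fails.
(ii) non-exempt — met.
(iii) no CBA — met.
(a) = F AND T AND T = false.
(i) no recent notice — met.
(A) public agency — not met.
(B) schedule shift > 4h — not met.
(C) past probation — fails.
(D) < 10 days' notice — fails.
So (ii) is not satisfied (F OR F OR F OR F).
(b): T AND F → false.
So (1) is not satisfied (F OR F).
(2) tenure ≥ 12 mo. — met.
Overall: F AND T → false.

No — not required.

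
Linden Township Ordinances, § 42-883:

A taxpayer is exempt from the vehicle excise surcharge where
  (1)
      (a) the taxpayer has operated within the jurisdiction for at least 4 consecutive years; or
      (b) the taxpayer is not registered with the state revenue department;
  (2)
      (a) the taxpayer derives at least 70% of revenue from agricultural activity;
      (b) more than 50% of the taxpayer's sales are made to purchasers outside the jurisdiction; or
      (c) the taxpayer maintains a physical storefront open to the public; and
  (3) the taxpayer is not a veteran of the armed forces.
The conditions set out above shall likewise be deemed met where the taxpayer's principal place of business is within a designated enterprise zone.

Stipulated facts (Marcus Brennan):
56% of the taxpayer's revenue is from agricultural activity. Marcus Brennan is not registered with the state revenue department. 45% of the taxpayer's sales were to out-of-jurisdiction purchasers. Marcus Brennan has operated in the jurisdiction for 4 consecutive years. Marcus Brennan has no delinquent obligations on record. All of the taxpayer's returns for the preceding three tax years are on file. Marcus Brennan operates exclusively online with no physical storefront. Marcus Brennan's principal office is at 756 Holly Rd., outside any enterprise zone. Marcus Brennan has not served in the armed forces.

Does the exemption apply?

(a) ≥ 4 yrs in jurisdiction — met.
(b) not (state-registered) — holds.
(1) = T OR T = true.
(a) ≥70% agricultural — fails.
(b) >50% out-of-jur. sales — not satisfied.
(c) has storefront — not met.
(2) = F OR F OR F = false.
(3) not (veteran) — holds.
Overall: T AND F AND T → false.
Exception (in enterprise zone) — not satisfied.
Result: main false OR exception false → false.

No — not exempt.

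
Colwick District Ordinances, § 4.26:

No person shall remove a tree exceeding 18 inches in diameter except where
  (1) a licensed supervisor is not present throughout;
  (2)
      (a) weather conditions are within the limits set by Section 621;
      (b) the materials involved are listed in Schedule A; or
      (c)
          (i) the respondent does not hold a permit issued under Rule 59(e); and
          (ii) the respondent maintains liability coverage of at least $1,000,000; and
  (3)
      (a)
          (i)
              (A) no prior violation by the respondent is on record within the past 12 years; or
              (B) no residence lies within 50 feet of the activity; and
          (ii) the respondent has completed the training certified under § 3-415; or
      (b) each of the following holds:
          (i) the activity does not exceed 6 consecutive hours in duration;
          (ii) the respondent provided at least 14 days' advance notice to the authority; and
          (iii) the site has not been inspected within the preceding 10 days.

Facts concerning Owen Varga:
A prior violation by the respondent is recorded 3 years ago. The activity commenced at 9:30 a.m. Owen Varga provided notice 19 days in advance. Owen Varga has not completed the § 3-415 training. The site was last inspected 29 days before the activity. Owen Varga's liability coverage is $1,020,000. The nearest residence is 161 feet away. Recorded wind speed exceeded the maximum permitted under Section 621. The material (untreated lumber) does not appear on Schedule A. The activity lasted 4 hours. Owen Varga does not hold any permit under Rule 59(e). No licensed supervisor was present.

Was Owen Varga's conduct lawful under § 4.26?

Yes — lawful.

(1) not (supervisor present) — satisfied.
(a) weather ok — not satisfied.
(b) Schedule A material — not satisfied.
(i) not (holds permit) — holds.
(ii) coverage ≥ $1,000,000 — holds.
So (c) is satisfied (T AND T).
(2): F OR F OR T → true.
(A) no prior violation — not met.
(B) no residence in 50 ft — met.
So (i) is satisfied (F OR T).
(ii) training certified — fails.
(a): T AND F → false.
(i) ≤ 6 hrs duration — met.
(ii) ≥14 days' notice — met.
(iii) not (site inspected) — met.
(b) = T AND T AND T = true.
(3): F OR T → true.
Overall: T AND T AND T → true.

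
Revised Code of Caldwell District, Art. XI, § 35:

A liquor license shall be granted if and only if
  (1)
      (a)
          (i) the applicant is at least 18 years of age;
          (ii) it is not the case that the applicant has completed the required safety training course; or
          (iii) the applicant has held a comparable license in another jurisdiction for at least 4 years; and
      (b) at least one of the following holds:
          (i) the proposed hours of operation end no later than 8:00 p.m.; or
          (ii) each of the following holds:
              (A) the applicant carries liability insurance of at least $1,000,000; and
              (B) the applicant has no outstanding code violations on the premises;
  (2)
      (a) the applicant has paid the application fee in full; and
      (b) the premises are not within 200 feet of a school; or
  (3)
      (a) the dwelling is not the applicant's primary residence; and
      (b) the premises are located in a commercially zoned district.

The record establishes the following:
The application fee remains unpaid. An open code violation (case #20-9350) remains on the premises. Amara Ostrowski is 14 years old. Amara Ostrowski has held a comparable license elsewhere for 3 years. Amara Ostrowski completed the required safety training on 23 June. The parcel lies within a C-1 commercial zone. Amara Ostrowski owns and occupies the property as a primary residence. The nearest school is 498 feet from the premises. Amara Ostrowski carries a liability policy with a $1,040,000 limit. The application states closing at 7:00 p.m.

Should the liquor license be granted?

No — denied.

(i) age ≥ 18 — not satisfied.
(ii) not (safety training) — fails.
(iii) prior license ≥ 4 yr — fails.
(a) = F OR F OR F = false.
(i) closes by 8 p.m. — holds.
(A) insurance ≥ $1,000,000 — satisfied.
(B) no code violations — fails.
So (ii) is not satisfied (T AND F).
(b) = T OR F = true.
(1): F AND T → false.
(a) fee paid — fails.
(b) ≥200 ft from school — holds.
(2) = F AND T = false.
(a) not (primary residence) — not met.
(b) commercially zoned — met.
(3): F AND T → false.
Overall: F OR F OR F → false.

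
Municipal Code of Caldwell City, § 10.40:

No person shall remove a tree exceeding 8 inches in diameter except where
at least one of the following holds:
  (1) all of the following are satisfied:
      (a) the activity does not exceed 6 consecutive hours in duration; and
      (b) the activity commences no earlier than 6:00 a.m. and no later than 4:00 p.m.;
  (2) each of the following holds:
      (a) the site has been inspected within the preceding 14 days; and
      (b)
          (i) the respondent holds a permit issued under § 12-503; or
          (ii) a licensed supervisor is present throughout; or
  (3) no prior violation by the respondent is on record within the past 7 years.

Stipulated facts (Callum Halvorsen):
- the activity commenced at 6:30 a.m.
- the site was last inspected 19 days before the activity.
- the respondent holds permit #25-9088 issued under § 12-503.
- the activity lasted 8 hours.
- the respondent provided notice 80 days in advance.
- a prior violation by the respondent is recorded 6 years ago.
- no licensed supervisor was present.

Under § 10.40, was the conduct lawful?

(a) ≤ 6 hrs duration — fails.
(b) start within hours — satisfied.
So (1) is not satisfied (F AND T).
(a) site inspected — not satisfied.
(i) holds permit — holds.
(ii) supervisor present — not satisfied.
So (b) is satisfied (T OR F).
So (2) is not satisfied (F AND T).
(3) no prior violation — fails.
Overall = F OR F OR F = false.

No — unlawful.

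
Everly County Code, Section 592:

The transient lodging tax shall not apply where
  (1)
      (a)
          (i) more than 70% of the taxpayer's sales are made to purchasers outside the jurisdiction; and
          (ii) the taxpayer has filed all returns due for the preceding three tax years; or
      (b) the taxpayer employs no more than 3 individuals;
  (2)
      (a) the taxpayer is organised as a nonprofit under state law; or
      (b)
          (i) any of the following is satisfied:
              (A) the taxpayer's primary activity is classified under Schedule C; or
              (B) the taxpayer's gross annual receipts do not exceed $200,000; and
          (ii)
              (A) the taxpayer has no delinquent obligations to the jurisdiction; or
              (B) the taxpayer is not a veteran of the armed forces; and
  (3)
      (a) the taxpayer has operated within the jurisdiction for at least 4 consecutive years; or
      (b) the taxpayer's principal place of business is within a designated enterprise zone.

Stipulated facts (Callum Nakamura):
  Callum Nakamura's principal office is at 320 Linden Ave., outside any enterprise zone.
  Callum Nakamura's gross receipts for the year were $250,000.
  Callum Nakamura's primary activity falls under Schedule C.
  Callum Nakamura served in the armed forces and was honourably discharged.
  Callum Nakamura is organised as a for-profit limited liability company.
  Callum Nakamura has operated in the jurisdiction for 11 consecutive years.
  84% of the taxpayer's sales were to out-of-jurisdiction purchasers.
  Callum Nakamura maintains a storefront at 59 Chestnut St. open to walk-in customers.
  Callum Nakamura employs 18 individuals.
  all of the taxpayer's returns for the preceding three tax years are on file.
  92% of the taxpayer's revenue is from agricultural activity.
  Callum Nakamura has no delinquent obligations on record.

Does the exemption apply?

Yes — exempt.

(i) >70% out-of-jur. sales — satisfied.
(ii) returns current — met.
(a) = T AND T = true.
(b) ≤ 3 employees — not satisfied.
(1) = T OR F = true.
(a) nonprofit — fails.
(A) Schedule C activity — met.
(B) receipts ≤ $200,000 — not satisfied.
So (i) is satisfied (T OR F).
(A) no delinquency — met.
(B) not (veteran) — not satisfied.
(ii) = T OR F = true.
So (b) is satisfied (T AND T).
(2): F OR T → true.
(a) ≥ 4 yrs in jurisdiction — satisfied.
(b) in enterprise zone — not satisfied.
(3) = T OR F = true.
Overall: T AND T AND T → true.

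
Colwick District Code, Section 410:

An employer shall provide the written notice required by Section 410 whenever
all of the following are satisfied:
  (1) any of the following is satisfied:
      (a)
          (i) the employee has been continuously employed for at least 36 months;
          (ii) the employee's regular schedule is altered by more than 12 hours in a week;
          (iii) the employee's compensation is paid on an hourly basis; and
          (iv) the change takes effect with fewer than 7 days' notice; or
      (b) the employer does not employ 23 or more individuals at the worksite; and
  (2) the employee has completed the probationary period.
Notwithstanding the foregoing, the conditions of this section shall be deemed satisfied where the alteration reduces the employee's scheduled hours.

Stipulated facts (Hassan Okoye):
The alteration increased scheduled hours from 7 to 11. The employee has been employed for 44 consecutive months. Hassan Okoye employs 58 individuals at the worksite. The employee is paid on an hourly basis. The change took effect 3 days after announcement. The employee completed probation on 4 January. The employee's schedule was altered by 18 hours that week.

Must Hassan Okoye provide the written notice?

(i) tenure ≥ 36 mo. — met.
(ii) schedule shift > 12h — met.
(iii) hourly-paid — holds.
(iv) < 7 days' notice — holds.
(a) = T AND T AND T AND T = true.
(b) not (≥ 23 at site) — not satisfied.
(1) = T OR F = true.
(2) past probation — satisfied.
Overall: T AND T → true.
Exception (hours reduced) — not satisfied.
Result: main true OR exception false → true.

Yes — required.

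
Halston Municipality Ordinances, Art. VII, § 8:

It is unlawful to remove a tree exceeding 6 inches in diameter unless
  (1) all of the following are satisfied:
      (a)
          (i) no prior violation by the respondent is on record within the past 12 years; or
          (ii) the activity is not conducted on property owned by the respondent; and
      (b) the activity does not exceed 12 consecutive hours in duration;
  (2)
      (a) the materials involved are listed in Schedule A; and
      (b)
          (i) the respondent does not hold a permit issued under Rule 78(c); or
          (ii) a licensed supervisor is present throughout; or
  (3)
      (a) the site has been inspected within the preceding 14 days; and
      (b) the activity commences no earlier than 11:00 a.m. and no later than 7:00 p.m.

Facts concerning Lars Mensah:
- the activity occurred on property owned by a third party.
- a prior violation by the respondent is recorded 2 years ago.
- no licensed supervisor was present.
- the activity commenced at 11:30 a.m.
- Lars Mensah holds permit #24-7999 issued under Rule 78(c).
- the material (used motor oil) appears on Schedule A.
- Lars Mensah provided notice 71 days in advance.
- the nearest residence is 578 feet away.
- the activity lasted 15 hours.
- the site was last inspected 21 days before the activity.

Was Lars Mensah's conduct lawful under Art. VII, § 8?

(i) no prior violation — not met.
(ii) not (own property) — satisfied.
(a) = F OR T = true.
(b) ≤ 12 hrs duration — fails.
So (1) is not satisfied (T AND F).
(a) Schedule A material — holds.
(i) not (holds permit) — not met.
(ii) supervisor present — not satisfied.
(b): F OR F → false.
(2): T AND F → false.
(a) site inspected — fails.
(b) start within hours — holds.
(3): F AND T → false.
Overall = F OR F OR F = false.

No — unlawful.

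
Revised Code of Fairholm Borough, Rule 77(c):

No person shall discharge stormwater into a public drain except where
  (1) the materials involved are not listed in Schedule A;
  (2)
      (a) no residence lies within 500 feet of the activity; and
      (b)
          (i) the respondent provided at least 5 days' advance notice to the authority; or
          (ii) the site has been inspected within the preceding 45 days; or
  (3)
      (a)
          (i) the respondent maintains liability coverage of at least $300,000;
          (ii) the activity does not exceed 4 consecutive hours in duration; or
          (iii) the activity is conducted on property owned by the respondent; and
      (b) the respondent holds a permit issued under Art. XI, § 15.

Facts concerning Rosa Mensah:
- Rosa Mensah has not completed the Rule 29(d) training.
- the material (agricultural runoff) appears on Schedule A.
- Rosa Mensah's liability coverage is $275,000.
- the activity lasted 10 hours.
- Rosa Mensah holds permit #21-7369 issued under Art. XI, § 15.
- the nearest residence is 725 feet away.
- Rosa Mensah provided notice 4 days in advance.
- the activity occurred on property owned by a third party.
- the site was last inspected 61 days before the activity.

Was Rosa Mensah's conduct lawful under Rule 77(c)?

No — unlawful.

(1) not (Schedule A material) — not met.
(a) no residence in 500 ft — holds.
(i) ≥5 days' notice — not satisfied.
(ii) site inspected — not met.
So (b) is not satisfied (F OR F).
So (2) is not satisfied (T AND F).
(i) coverage ≥ $300,000 — not satisfied.
(ii) ≤ 4 hrs duration — not satisfied.
(iii) own property — not satisfied.
(a) = F OR F OR F = false.
(b) holds permit — satisfied.
(3): F AND T → false.
Overall: F OR F OR F → false.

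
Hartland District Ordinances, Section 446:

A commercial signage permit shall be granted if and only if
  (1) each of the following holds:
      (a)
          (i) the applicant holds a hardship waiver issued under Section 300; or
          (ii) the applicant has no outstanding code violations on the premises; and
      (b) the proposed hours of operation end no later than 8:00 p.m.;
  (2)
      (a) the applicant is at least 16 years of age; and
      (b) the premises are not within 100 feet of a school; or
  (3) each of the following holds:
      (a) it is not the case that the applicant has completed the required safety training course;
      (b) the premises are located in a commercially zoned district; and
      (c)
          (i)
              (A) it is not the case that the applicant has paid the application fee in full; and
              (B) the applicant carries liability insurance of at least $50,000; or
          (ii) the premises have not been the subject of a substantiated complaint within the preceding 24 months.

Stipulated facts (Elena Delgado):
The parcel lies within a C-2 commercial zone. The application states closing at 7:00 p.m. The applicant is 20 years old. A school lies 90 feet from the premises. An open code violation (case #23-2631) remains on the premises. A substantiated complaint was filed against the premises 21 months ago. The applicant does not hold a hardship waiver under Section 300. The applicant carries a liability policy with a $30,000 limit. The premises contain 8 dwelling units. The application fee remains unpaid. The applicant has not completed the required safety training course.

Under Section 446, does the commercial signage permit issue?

(i) hardship waiver — not met.
(ii) no code violations — not satisfied.
(a) = F OR F = false.
(b) closes by 8 p.m. — holds.
So (1) is not satisfied (F AND T).
(a) age ≥ 16 — satisfied.
(b) ≥100 ft from school — not satisfied.
(2): T AND F → false.
(a) not (safety training) — satisfied.
(b) commercially zoned — satisfied.
(A) not (fee paid) — holds.
(B) insurance ≥ $50,000 — fails.
(i): T AND F → false.
(ii) no complaint in 24 mo. — fails.
(c) = F OR F = false.
(3) = T AND T AND F = false.
So Overall is not satisfied (F OR F OR F).

No — denied.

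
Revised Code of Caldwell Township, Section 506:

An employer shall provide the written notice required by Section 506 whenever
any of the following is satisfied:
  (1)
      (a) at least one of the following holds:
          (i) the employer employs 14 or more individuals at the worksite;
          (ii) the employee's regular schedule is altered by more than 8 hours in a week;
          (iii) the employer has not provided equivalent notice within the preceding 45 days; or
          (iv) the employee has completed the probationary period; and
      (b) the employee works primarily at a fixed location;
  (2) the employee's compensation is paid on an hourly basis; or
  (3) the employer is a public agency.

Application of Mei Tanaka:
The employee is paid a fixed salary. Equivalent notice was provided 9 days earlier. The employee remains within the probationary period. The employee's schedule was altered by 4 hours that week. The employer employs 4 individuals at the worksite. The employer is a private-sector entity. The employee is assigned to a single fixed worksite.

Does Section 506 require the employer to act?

No — not required.

(i) ≥ 14 at site — fails.
(ii) schedule shift > 8h — not satisfied.
(iii) no recent notice — not satisfied.
(iv) past probation — not satisfied.
(a) = F OR F OR F OR F = false.
(b) fixed location — met.
So (1) is not satisfied (F AND T).
(2) hourly-paid — not met.
(3) public agency — not satisfied.
Overall = F OR F OR F = false.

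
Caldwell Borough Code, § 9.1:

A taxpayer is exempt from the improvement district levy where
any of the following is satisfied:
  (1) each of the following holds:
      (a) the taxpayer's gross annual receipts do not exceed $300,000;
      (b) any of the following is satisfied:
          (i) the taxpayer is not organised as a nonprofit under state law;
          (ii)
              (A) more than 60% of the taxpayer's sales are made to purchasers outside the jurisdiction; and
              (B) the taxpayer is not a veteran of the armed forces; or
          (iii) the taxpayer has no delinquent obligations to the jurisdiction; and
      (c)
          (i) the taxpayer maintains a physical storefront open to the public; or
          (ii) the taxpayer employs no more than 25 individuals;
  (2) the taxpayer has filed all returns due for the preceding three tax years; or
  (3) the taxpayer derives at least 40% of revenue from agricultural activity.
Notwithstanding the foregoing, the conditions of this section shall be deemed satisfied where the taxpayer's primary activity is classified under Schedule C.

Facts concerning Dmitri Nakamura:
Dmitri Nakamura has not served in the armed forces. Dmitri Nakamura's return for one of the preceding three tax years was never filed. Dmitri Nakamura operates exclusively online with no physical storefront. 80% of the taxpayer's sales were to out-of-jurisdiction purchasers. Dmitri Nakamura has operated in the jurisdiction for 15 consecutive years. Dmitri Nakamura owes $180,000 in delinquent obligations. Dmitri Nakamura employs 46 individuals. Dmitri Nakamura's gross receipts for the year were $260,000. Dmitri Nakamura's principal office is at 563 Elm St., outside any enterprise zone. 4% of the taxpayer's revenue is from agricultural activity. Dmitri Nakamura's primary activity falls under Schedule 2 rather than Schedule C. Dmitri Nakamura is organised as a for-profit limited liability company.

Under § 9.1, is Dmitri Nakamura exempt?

(a) receipts ≤ $300,000 — satisfied.
(i) not (nonprofit) — met.
(A) >60% out-of-jur. sales — satisfied.
(B) not (veteran) — met.
(ii) = T AND T = true.
(iii) no delinquency — fails.
(b): T OR T OR F → true.
(i) has storefront — not satisfied.
(ii) ≤ 25 employees — fails.
(c): F OR F → false.
So (1) is not satisfied (T AND T AND F).
(2) returns current — not met.
(3) ≥40% agricultural — not met.
So Overall is not satisfied (F OR F OR F).
Exception (Schedule C activity) — not satisfied.
Result: main false OR exception false → false.

No — not exempt.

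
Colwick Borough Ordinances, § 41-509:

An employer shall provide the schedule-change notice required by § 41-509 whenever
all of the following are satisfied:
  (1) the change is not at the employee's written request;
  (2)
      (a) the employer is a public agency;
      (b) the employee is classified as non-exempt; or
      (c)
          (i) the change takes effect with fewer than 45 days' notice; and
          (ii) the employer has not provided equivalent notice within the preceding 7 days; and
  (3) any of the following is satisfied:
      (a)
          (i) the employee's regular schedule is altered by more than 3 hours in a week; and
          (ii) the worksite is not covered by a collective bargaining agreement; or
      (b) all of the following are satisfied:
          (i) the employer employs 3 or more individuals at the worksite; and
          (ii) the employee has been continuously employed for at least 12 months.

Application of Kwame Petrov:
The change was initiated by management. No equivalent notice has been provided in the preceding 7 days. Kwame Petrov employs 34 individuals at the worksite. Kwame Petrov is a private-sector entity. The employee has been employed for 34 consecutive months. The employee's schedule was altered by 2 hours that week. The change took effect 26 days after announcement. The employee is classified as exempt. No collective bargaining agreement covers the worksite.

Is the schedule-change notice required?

(1) not employee-requested — met.
(a) public agency — not satisfied.
(b) non-exempt — not met.
(i) < 45 days' notice — holds.
(ii) no recent notice — met.
(c) = T AND T = true.
(2): F OR F OR T → true.
(i) schedule shift > 3h — not satisfied.
(ii) no CBA — holds.
(a) = F AND T = false.
(i) ≥ 3 at site — holds.
(ii) tenure ≥ 12 mo. — satisfied.
(b) = T AND T = true.
(3) = F OR T = true.
So Overall is satisfied (T AND T AND T).

Yes — required.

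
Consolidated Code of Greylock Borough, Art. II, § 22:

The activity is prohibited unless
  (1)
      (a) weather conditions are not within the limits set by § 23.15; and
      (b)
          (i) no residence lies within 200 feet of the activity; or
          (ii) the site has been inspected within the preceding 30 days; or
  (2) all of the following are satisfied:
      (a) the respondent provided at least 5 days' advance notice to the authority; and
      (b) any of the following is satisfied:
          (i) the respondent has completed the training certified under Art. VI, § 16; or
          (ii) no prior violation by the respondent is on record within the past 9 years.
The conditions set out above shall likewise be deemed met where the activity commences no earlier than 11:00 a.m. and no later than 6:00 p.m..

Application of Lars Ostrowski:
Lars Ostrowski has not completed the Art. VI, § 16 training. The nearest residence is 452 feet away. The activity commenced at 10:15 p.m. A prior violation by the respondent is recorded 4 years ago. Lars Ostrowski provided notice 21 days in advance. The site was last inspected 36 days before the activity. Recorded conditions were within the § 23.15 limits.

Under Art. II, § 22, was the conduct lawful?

No — unlawful.

(a) not (weather ok) — fails.
(i) no residence in 200 ft — holds.
(ii) site inspected — fails.
(b): T OR F → true.
So (1) is not satisfied (F AND T).
(a) ≥5 days' notice — holds.
(i) training certified — not met.
(ii) no prior violation — not satisfied.
(b): F OR F → false.
So (2) is not satisfied (T AND F).
So Overall is not satisfied (F OR F).
Exception (start within hours) — not satisfied.
Result: main false OR exception false → false.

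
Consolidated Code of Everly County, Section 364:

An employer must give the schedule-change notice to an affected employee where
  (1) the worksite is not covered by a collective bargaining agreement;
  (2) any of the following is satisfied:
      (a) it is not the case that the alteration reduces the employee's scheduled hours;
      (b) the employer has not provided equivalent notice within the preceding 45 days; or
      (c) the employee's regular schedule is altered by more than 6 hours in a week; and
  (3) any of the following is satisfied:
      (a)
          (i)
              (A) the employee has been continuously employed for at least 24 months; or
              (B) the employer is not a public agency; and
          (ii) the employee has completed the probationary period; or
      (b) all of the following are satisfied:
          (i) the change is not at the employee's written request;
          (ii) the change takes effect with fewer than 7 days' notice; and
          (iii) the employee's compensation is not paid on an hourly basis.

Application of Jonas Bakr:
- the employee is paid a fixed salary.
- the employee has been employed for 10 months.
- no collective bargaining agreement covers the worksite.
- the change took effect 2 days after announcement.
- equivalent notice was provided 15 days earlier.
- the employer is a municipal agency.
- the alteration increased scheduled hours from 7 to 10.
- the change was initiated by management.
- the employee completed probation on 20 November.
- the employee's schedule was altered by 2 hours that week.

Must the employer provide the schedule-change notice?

(1) no CBA — met.
(a) not (hours reduced) — holds.
(b) no recent notice — not met.
(c) schedule shift > 6h — not satisfied.
So (2) is satisfied (T OR F OR F).
(A) tenure ≥ 24 mo. — fails.
(B) not (public agency) — fails.
(i): F OR F → false.
(ii) past probation — satisfied.
(a): F AND T → false.
(i) not employee-requested — met.
(ii) < 7 days' notice — satisfied.
(iii) not (hourly-paid) — holds.
(b): T AND T AND T → true.
(3) = F OR T = true.
Overall = T AND T AND T = true.

Yes — required.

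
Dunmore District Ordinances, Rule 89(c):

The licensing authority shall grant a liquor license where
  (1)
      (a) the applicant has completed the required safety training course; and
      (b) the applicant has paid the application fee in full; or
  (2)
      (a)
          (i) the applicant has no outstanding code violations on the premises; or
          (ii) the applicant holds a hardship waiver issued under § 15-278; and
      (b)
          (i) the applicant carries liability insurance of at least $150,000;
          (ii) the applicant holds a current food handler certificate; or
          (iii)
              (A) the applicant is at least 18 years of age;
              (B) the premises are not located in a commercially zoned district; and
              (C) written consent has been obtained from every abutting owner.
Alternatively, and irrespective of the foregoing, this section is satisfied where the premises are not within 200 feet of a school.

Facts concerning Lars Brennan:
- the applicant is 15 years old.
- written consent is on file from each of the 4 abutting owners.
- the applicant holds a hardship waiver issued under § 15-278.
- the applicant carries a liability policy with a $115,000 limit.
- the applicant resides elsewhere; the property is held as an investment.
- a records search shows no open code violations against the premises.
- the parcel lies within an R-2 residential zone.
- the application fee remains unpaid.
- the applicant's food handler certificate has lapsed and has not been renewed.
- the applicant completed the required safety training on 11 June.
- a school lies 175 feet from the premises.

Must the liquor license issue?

(a) safety training — holds.
(b) fee paid — not satisfied.
(1) = T AND F = false.
(i) no code violations — met.
(ii) hardship waiver — satisfied.
(a) = T OR T = true.
(i) insurance ≥ $150,000 — fails.
(ii) food handler cert. — fails.
(A) age ≥ 18 — not satisfied.
(B) not (commercially zoned) — holds.
(C) all abutters consent — satisfied.
So (iii) is not satisfied (F AND T AND T).
(b) = F OR F OR F = false.
(2) = T AND F = false.
Overall: F OR F → false.
Exception (≥200 ft from school) — not satisfied.
Result: main false OR exception false → false.

No — denied.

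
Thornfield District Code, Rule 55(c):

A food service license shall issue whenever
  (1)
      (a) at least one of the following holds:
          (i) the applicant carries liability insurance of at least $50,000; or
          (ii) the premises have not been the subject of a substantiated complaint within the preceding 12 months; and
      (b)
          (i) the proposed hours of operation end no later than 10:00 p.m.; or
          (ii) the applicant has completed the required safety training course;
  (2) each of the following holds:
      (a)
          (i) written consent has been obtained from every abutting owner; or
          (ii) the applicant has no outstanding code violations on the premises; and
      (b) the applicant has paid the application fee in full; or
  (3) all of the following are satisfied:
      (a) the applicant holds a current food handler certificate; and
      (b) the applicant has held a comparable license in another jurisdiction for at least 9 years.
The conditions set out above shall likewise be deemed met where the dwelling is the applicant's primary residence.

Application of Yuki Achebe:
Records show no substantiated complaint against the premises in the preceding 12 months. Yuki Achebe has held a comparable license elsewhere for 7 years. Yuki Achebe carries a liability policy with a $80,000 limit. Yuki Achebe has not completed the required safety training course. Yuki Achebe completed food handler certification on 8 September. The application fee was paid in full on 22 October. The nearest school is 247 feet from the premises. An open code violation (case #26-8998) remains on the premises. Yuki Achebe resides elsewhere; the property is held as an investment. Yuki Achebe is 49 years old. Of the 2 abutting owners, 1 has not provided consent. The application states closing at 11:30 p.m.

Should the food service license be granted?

(i) insurance ≥ $50,000 — satisfied.
(ii) no complaint in 12 mo. — holds.
(a) = T OR T = true.
(i) closes by 10 p.m. — fails.
(ii) safety training — not satisfied.
(b) = F OR F = false.
(1): T AND F → false.
(i) all abutters consent — fails.
(ii) no code violations — fails.
(a): F OR F → false.
(b) fee paid — met.
So (2) is not satisfied (F AND T).
(a) food handler cert. — met.
(b) prior license ≥ 9 yr — fails.
So (3) is not satisfied (T AND F).
Overall = F OR F OR F = false.
Exception (primary residence) — not satisfied.
Result: main false OR exception false → false.

No — denied.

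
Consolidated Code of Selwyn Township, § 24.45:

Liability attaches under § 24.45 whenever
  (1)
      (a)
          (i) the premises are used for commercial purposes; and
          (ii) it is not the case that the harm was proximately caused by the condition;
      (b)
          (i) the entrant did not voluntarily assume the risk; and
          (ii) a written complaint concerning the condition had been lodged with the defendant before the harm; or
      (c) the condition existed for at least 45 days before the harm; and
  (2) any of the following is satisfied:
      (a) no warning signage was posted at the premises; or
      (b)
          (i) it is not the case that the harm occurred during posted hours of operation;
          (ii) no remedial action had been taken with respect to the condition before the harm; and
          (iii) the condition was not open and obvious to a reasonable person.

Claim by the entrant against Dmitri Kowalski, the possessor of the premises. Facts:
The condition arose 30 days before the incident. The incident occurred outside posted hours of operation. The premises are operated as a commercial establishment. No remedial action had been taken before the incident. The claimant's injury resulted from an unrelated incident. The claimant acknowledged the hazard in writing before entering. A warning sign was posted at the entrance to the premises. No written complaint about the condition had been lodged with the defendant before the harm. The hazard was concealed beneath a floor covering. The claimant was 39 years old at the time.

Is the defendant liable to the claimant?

(i) commercial use — holds.
(ii) not (proximate cause) — holds.
(a) = T AND T = true.
(i) no assumed risk — fails.
(ii) complaint lodged — not satisfied.
(b): F AND F → false.
(c) condition ≥45 days old — not met.
(1) = T OR F OR F = true.
(a) no signage posted — fails.
(i) not (during posted hours) — satisfied.
(ii) no remedial action — satisfied.
(iii) not open/obvious — satisfied.
(b) = T AND T AND T = true.
(2): F OR T → true.
So Overall is satisfied (T AND T).

Yes — liable.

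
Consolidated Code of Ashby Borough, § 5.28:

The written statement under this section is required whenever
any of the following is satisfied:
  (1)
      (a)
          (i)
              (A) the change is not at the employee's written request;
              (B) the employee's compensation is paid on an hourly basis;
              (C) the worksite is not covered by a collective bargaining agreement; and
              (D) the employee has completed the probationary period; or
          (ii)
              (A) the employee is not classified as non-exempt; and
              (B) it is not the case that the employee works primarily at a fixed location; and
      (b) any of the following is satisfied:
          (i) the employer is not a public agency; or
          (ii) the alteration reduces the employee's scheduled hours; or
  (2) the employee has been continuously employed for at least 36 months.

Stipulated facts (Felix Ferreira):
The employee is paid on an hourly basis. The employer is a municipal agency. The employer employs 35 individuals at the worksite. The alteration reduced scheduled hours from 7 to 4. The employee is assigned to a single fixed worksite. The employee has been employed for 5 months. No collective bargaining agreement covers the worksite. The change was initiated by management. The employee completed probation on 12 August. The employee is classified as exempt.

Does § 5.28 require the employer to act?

Yes — required.

(A) not employee-requested — met.
(B) hourly-paid — satisfied.
(C) no CBA — satisfied.
(D) past probation — met.
So (i) is satisfied (T AND T AND T AND T).
(A) not (non-exempt) — holds.
(B) not (fixed location) — not met.
(ii): T AND F → false.
(a): T OR F → true.
(i) not (public agency) — fails.
(ii) hours reduced — satisfied.
So (b) is satisfied (F OR T).
(1): T AND T → true.
(2) tenure ≥ 36 mo. — not met.
Overall: T OR F → true.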